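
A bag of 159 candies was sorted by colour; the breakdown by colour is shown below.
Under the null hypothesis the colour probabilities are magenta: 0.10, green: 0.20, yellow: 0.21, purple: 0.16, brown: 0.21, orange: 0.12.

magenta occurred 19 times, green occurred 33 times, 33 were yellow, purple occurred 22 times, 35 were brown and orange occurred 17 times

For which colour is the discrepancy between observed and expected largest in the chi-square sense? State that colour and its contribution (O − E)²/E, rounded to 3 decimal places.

Expected counts E_i = n·p_i: 159×0.10 = 15.9, 159×0.20 = 31.8, 159×0.21 = 33.39, 159×0.16 = 25.44, 159×0.21 = 33.39, 159×0.12 = 19.08.
cat          O        E   (O−E)²/E
magenta     19     15.9     0.6044
green       33     31.8     0.0453
yellow      33    33.39     0.0046
purple      22    25.44     0.4652
brown       35    33.39     0.0776
orange      17    19.08     0.2268
The largest term is for magenta: 0.604.

magenta, 0.604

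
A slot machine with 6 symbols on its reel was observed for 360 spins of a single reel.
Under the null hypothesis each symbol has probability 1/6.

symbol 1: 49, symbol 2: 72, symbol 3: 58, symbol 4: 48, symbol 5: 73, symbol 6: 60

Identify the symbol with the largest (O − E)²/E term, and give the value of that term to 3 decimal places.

symbol 5, 2.817

Under H₀ each category has probability 1/6, so each expected count is 360/6 = 60.
symbol 1: (49 − 60)²/60 = 121/60 = 2.0167
symbol 2: (72 − 60)²/60 = 144/60 = 2.4000
symbol 3: (58 − 60)²/60 = 4/60 = 0.0667
symbol 4: (48 − 60)²/60 = 144/60 = 2.4000
symbol 5: (73 − 60)²/60 = 169/60 = 2.8167
symbol 6: (60 − 60)²/60 = 0/60 = 0.0000
The largest term is for symbol 5: 2.817.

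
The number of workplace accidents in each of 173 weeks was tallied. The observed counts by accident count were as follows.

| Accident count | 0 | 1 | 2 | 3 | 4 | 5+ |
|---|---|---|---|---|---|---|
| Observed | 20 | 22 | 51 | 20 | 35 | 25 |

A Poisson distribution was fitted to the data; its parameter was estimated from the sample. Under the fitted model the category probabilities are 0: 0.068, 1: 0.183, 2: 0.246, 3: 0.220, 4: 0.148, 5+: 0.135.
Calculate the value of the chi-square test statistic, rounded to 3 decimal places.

Expected counts E_i = n·p_i: 173×0.068 = 11.764, 173×0.183 = 31.659, 173×0.246 = 42.558, 173×0.220 = 38.06, 173×0.148 = 25.604, 173×0.135 = 23.355.
χ² = (20−11.764)²/11.764 + (22−31.659)²/31.659 + (51−42.558)²/42.558 + (20−38.06)²/38.06 + (35−25.604)²/25.604 + (25−23.355)²/23.355
   = 5.7660 + 2.9469 + 1.6746 + 8.5697 + 3.4481 + 0.1159
Sum = 22.521

22.521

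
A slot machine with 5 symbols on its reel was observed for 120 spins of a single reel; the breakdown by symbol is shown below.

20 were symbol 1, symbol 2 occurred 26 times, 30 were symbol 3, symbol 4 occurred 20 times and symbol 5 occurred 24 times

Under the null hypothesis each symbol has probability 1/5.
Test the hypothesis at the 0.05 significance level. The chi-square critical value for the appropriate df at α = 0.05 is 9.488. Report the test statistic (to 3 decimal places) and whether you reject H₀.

Under H₀ each category has probability 1/5, so each expected count is 120/5 = 24.
symbol 1: (20 − 24)²/24 = 16/24 = 0.6667
symbol 2: (26 − 24)²/24 = 4/24 = 0.1667
symbol 3: (30 − 24)²/24 = 36/24 = 1.5000
symbol 4: (20 − 24)²/24 = 16/24 = 0.6667
symbol 5: (24 − 24)²/24 = 0/24 = 0.0000
Sum = 3.000
df = 4. Since 3.000 < 9.488, we do not reject H₀.

3.000; do not reject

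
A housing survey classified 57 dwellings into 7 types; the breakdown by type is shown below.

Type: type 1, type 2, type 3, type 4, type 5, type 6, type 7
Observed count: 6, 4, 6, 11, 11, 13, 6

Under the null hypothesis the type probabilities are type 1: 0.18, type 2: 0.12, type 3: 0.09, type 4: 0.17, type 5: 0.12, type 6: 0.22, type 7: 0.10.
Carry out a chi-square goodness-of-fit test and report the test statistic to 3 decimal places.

Expected counts E_i = n·p_i: 57×0.18 = 10.26, 57×0.12 = 6.84, 57×0.09 = 5.13, 57×0.17 = 9.69, 57×0.12 = 6.84, 57×0.22 = 12.54, 57×0.10 = 5.7.
cat         O        E   (O−E)²/E
type 1      6    10.26     1.7688
type 2      4     6.84     1.1792
type 3      6     5.13     0.1475
type 4     11     9.69     0.1771
type 5     11     6.84     2.5301
type 6     13    12.54     0.0169
type 7      6      5.7     0.0158
Sum = 5.835

5.835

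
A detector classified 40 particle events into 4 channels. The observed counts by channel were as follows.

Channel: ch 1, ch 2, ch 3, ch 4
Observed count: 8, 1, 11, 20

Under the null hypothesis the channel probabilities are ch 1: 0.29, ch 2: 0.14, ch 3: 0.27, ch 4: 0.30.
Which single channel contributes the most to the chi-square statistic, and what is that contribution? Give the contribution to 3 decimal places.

Expected counts E_i = n·p_i: 40×0.29 = 11.6, 40×0.14 = 5.6, 40×0.27 = 10.8, 40×0.30 = 12.
cat         O        E   (O−E)²/E
ch 1        8     11.6     1.1172
ch 2        1      5.6     3.7786
ch 3       11     10.8     0.0037
ch 4       20       12     5.3333
The largest term is for ch 4: 5.333.

ch 4, 5.333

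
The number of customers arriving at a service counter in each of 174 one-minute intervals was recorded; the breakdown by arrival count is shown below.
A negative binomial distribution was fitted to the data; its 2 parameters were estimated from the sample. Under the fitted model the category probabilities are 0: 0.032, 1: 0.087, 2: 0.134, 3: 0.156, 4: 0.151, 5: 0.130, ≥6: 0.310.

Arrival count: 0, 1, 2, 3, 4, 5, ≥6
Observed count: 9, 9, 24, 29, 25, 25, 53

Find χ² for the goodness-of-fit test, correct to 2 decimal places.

Expected counts E_i = n·p_i: 174×0.032 = 5.568, 174×0.087 = 15.138, 174×0.134 = 23.316, 174×0.156 = 27.144, 174×0.151 = 26.274, 174×0.130 = 22.62, 174×0.310 = 53.94.
cat         O        E   (O−E)²/E
0           9    5.568      2.115
1           9   15.138      2.489
2          24   23.316      0.020
3          29   27.144      0.127
4          25   26.274      0.062
5          25    22.62      0.250
≥6         53    53.94      0.016
Sum = 5.08

5.08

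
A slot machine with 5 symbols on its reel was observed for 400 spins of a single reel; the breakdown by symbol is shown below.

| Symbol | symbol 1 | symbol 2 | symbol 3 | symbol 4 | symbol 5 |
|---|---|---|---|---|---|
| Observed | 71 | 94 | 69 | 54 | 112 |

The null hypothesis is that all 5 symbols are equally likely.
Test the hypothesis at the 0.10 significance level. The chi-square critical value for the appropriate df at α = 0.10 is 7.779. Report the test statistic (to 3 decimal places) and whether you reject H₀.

Under H₀ each category has probability 1/5, so each expected count is 400/5 = 80.
χ² = (71−80)²/80 + (94−80)²/80 + (69−80)²/80 + (54−80)²/80 + (112−80)²/80
   = 1.0125 + 2.4500 + 1.5125 + 8.4500 + 12.8000
Sum = 26.225
df = 4. Since 26.225 > 7.779, we reject H₀.

26.225; reject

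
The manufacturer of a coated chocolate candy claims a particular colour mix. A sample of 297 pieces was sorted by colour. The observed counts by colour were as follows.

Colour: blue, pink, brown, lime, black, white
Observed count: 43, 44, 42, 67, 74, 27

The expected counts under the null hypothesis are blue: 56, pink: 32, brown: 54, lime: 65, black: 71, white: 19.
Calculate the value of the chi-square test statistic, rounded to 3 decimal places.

blue: (43 − 56)²/56 = 169/56 = 3.0179
pink: (44 − 32)²/32 = 144/32 = 4.5000
brown: (42 − 54)²/54 = 144/54 = 2.6667
lime: (67 − 65)²/65 = 4/65 = 0.0615
black: (74 − 71)²/71 = 9/71 = 0.1268
white: (27 − 19)²/19 = 64/19 = 3.3684
Sum = 13.741

13.741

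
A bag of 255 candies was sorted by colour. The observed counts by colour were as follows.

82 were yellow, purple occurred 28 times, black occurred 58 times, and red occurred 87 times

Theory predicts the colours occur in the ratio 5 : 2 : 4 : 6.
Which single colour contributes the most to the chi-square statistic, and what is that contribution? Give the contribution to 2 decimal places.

yellow, 0.65

Ratio total = 17. Expected counts: 255×5/17 = 75, 255×2/17 = 30, 255×4/17 = 60, 255×6/17 = 90.
cat         O        E   (O−E)²/E
yellow     82       75      0.653
purple     28       30      0.133
black      58       60      0.067
red        87       90      0.100
The largest term is for yellow: 0.65.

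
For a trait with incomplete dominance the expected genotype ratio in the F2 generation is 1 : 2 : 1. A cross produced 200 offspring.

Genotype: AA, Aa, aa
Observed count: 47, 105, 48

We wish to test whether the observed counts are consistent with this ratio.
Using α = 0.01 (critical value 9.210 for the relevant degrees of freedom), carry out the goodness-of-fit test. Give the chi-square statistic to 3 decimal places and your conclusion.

Ratio total = 4. Expected counts: 200×1/4 = 50, 200×2/4 = 100, 200×1/4 = 50.
cat         O        E   (O−E)²/E
AA         47       50     0.1800
Aa        105      100     0.2500
aa         48       50     0.0800
Sum = 0.510
df = 2. Since 0.510 < 9.210, we do not reject H₀.

0.510; do not reject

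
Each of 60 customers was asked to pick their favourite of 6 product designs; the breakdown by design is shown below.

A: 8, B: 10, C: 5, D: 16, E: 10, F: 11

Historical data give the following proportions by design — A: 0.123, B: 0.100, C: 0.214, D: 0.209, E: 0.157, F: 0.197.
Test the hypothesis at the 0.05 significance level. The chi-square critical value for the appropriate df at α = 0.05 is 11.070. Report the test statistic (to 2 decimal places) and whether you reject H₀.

Expected counts E_i = n·p_i: 60×0.123 = 7.38, 60×0.100 = 6, 60×0.214 = 12.84, 60×0.209 = 12.54, 60×0.157 = 9.42, 60×0.197 = 11.82.
cat         O        E   (O−E)²/E
A           8     7.38      0.052
B          10        6      2.667
C           5    12.84      4.787
D          16    12.54      0.955
E          10     9.42      0.036
F          11    11.82      0.057
Sum = 8.55
df = 5. Since 8.55 < 11.070, we do not reject H₀.

8.55; do not reject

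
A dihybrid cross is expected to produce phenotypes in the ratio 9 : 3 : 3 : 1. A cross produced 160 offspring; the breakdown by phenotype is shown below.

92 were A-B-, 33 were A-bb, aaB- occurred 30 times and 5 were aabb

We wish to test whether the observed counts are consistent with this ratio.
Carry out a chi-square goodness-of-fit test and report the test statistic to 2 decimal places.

Ratio total = 16. Expected counts: 160×9/16 = 90, 160×3/16 = 30, 160×3/16 = 30, 160×1/16 = 10.
cat         O        E   (O−E)²/E
A-B-       92       90      0.044
A-bb       33       30      0.300
aaB-       30       30      0.000
aabb        5       10      2.500
Sum = 2.84

2.84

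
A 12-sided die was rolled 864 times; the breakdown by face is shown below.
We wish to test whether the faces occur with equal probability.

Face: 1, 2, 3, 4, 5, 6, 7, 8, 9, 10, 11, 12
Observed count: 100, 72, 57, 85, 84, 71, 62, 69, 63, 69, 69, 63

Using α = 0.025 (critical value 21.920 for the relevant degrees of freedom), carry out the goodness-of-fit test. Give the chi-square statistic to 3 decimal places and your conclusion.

22.389; reject

Under H₀ each category has probability 1/12, so each expected count is 864/12 = 72.
1: (100 − 72)²/72 = 784/72 = 10.8889
2: (72 − 72)²/72 = 0/72 = 0.0000
3: (57 − 72)²/72 = 225/72 = 3.1250
4: (85 − 72)²/72 = 169/72 = 2.3472
5: (84 − 72)²/72 = 144/72 = 2.0000
6: (71 − 72)²/72 = 1/72 = 0.0139
7: (62 − 72)²/72 = 100/72 = 1.3889
8: (69 − 72)²/72 = 9/72 = 0.1250
9: (63 − 72)²/72 = 81/72 = 1.1250
10: (69 − 72)²/72 = 9/72 = 0.1250
11: (69 − 72)²/72 = 9/72 = 0.1250
12: (63 − 72)²/72 = 81/72 = 1.1250
Sum = 22.389
df = 11. Since 22.389 > 21.920, we reject H₀.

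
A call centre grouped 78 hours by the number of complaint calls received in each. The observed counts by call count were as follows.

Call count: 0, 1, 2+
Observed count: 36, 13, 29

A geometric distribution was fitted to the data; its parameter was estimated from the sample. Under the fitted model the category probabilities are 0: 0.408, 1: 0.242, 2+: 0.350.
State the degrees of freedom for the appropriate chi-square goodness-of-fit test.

1

There are k = 3 categories and 1 parameter estimated from the data, so df = 3 − 1 − 1 = 1.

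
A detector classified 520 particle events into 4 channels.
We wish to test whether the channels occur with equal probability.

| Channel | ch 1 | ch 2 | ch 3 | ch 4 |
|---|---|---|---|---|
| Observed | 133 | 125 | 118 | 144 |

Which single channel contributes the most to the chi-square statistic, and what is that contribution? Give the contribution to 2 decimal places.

Expected count for each of the 4 categories: 520/4 = 130.
χ² = (133−130)²/130 + (125−130)²/130 + (118−130)²/130 + (144−130)²/130
   = 0.069 + 0.192 + 1.108 + 1.508
The largest term is for ch 4: 1.51.

ch 4, 1.51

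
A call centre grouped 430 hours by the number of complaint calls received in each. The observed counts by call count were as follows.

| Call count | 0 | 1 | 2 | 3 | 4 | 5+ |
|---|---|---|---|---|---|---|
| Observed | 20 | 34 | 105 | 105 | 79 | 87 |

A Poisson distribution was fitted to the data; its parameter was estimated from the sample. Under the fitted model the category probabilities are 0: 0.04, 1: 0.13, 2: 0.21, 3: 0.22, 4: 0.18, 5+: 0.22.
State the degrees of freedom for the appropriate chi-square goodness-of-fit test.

There are k = 6 categories and 1 parameter estimated from the data, so df = 6 − 1 − 1 = 4.

4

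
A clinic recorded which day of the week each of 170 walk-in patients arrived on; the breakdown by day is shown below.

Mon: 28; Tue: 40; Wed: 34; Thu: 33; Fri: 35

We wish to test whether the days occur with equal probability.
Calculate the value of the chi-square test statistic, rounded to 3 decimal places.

2.176

Under H₀ each category has probability 1/5, so each expected count is 170/5 = 34.
Mon: (28 − 34)²/34 = 36/34 = 1.0588
Tue: (40 − 34)²/34 = 36/34 = 1.0588
Wed: (34 − 34)²/34 = 0/34 = 0.0000
Thu: (33 − 34)²/34 = 1/34 = 0.0294
Fri: (35 − 34)²/34 = 1/34 = 0.0294
Sum = 2.176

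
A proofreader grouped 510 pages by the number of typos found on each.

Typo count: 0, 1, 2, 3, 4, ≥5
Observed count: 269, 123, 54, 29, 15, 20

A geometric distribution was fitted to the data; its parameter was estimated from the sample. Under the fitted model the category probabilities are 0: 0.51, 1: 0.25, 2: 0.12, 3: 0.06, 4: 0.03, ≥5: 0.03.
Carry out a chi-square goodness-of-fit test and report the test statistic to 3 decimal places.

Expected counts E_i = n·p_i: 510×0.51 = 260.1, 510×0.25 = 127.5, 510×0.12 = 61.2, 510×0.06 = 30.6, 510×0.03 = 15.3, 510×0.03 = 15.3.
χ² = (269−260.1)²/260.1 + (123−127.5)²/127.5 + (54−61.2)²/61.2 + (29−30.6)²/30.6 + (15−15.3)²/15.3 + (20−15.3)²/15.3
   = 0.3045 + 0.1588 + 0.8471 + 0.0837 + 0.0059 + 1.4438
Sum = 2.844

2.844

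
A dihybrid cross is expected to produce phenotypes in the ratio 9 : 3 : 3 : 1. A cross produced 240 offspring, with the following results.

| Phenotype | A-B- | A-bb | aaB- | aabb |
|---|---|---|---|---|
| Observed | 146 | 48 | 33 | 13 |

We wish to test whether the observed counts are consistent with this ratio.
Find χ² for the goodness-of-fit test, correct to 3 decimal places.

Ratio total = 16. Expected counts: 240×9/16 = 135, 240×3/16 = 45, 240×3/16 = 45, 240×1/16 = 15.
cat         O        E   (O−E)²/E
A-B-      146      135     0.8963
A-bb       48       45     0.2000
aaB-       33       45     3.2000
aabb       13       15     0.2667
Sum = 4.563

4.563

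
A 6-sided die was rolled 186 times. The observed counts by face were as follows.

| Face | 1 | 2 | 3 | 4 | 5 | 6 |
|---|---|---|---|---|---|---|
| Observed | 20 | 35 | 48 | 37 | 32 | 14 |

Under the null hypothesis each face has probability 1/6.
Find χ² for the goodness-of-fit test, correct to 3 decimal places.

24.258

Under H₀ each category has probability 1/6, so each expected count is 186/6 = 31.
1: (20 − 31)²/31 = 121/31 = 3.9032
2: (35 − 31)²/31 = 16/31 = 0.5161
3: (48 − 31)²/31 = 289/31 = 9.3226
4: (37 − 31)²/31 = 36/31 = 1.1613
5: (32 − 31)²/31 = 1/31 = 0.0323
6: (14 − 31)²/31 = 289/31 = 9.3226
Sum = 24.258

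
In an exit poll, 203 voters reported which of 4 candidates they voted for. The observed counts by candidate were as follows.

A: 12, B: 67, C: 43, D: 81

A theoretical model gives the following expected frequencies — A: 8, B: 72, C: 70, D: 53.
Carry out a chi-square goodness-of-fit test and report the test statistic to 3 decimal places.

27.554

χ² = (12−8)²/8 + (67−72)²/72 + (43−70)²/70 + (81−53)²/53
   = 2.0000 + 0.3472 + 10.4143 + 14.7925
Sum = 27.554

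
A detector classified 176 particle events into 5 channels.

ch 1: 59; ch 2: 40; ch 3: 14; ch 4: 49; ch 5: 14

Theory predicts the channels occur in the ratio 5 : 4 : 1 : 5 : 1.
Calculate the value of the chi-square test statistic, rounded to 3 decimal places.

Ratio total = 16. Expected counts: 176×5/16 = 55, 176×4/16 = 44, 176×1/16 = 11, 176×5/16 = 55, 176×1/16 = 11.
cat         O        E   (O−E)²/E
ch 1       59       55     0.2909
ch 2       40       44     0.3636
ch 3       14       11     0.8182
ch 4       49       55     0.6545
ch 5       14       11     0.8182
Sum = 2.945

2.945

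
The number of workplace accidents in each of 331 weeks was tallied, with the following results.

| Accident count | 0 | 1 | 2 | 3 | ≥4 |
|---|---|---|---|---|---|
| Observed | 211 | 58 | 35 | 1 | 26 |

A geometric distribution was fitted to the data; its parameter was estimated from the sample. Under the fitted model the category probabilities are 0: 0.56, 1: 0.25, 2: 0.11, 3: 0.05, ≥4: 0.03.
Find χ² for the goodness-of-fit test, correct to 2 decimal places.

51.62

Expected counts E_i = n·p_i: 331×0.56 = 185.36, 331×0.25 = 82.75, 331×0.11 = 36.41, 331×0.05 = 16.55, 331×0.03 = 9.93.
0: (211 − 185.36)²/185.36 = 657.4096/185.36 = 3.547
1: (58 − 82.75)²/82.75 = 612.5625/82.75 = 7.403
2: (35 − 36.41)²/36.41 = 1.9881/36.41 = 0.055
3: (1 − 16.55)²/16.55 = 241.8025/16.55 = 14.610
≥4: (26 − 9.93)²/9.93 = 258.2449/9.93 = 26.007
Sum = 51.62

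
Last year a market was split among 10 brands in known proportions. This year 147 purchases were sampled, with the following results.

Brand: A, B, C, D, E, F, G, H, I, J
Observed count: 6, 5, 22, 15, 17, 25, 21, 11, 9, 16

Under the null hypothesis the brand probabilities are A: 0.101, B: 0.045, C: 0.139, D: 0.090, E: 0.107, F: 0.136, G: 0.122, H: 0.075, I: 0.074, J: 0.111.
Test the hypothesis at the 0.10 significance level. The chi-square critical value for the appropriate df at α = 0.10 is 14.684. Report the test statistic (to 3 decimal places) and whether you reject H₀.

Expected counts E_i = n·p_i: 147×0.101 = 14.847, 147×0.045 = 6.615, 147×0.139 = 20.433, 147×0.090 = 13.23, 147×0.107 = 15.729, 147×0.136 = 19.992, 147×0.122 = 17.934, 147×0.075 = 11.025, 147×0.074 = 10.878, 147×0.111 = 16.317.
cat         O        E   (O−E)²/E
A           6   14.847     5.2717
B           5    6.615     0.3943
C          22   20.433     0.1202
D          15    13.23     0.2368
E          17   15.729     0.1027
F          25   19.992     1.2545
G          21   17.934     0.5242
H          11   11.025     0.0001
I           9   10.878     0.3242
J          16   16.317     0.0062
Sum = 8.235
df = 9. Since 8.235 < 14.684, we do not reject H₀.

8.235; do not reject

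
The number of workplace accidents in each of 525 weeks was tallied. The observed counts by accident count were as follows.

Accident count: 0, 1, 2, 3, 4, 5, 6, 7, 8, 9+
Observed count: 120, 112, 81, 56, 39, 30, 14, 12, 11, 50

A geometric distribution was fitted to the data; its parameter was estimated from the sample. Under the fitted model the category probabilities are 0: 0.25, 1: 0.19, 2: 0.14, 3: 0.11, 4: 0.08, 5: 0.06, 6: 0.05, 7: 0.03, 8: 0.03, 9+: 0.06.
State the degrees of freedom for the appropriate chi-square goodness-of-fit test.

8

There are k = 10 categories and 1 parameter estimated from the data, so df = 10 − 1 − 1 = 8.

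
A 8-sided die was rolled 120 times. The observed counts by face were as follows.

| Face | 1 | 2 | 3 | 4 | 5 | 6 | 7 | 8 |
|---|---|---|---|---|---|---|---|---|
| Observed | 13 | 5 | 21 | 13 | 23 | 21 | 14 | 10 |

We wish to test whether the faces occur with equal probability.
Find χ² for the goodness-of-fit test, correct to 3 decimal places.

18.000

Expected count for each of the 8 categories: 120/8 = 15.
χ² = (13−15)²/15 + (5−15)²/15 + (21−15)²/15 + (13−15)²/15 + (23−15)²/15 + (21−15)²/15 + (14−15)²/15 + (10−15)²/15
   = 0.2667 + 6.6667 + 2.4000 + 0.2667 + 4.2667 + 2.4000 + 0.0667 + 1.6667
Sum = 18.000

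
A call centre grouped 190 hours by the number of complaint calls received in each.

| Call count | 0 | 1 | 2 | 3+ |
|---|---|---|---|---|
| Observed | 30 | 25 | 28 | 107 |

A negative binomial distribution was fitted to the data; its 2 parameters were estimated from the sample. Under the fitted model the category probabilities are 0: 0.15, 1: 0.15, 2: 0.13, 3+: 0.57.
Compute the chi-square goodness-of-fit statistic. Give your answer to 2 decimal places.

0.97

Expected counts E_i = n·p_i: 190×0.15 = 28.5, 190×0.15 = 28.5, 190×0.13 = 24.7, 190×0.57 = 108.3.
0: (30 − 28.5)²/28.5 = 2.25/28.5 = 0.079
1: (25 − 28.5)²/28.5 = 12.25/28.5 = 0.430
2: (28 − 24.7)²/24.7 = 10.89/24.7 = 0.441
3+: (107 − 108.3)²/108.3 = 1.69/108.3 = 0.016
Sum = 0.97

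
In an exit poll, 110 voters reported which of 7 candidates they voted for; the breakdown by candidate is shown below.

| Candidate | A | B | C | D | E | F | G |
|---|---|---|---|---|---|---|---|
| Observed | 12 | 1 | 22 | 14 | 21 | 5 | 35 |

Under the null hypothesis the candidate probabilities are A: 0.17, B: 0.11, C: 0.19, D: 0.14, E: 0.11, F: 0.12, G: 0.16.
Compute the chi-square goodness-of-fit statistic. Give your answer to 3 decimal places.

41.611

Expected counts E_i = n·p_i: 110×0.17 = 18.7, 110×0.11 = 12.1, 110×0.19 = 20.9, 110×0.14 = 15.4, 110×0.11 = 12.1, 110×0.12 = 13.2, 110×0.16 = 17.6.
A: (12 − 18.7)²/18.7 = 44.89/18.7 = 2.4005
B: (1 − 12.1)²/12.1 = 123.21/12.1 = 10.1826
C: (22 − 20.9)²/20.9 = 1.21/20.9 = 0.0579
D: (14 − 15.4)²/15.4 = 1.96/15.4 = 0.1273
E: (21 − 12.1)²/12.1 = 79.21/12.1 = 6.5463
F: (5 − 13.2)²/13.2 = 67.24/13.2 = 5.0939
G: (35 − 17.6)²/17.6 = 302.76/17.6 = 17.2023
Sum = 41.611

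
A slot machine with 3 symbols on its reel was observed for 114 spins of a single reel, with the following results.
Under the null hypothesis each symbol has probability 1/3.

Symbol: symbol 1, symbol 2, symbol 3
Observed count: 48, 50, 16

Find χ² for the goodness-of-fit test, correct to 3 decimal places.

19.158

Expected count for each of the 3 categories: 114/3 = 38.
cat           O        E   (O−E)²/E
symbol 1     48       38     2.6316
symbol 2     50       38     3.7895
symbol 3     16       38    12.7368
Sum = 19.158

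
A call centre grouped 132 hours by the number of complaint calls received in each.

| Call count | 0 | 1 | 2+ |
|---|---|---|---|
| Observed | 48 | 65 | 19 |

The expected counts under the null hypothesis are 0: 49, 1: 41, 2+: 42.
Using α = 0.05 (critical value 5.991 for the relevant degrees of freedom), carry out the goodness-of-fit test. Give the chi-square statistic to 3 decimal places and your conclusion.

cat         O        E   (O−E)²/E
0          48       49     0.0204
1          65       41    14.0488
2+         19       42    12.5952
Sum = 26.664
df = 2. Since 26.664 > 5.991, we reject H₀.

26.664; reject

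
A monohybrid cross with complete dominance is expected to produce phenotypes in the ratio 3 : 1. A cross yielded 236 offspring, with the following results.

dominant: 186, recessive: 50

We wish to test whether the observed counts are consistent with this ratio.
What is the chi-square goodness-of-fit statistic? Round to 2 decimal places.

Ratio total = 4. Expected counts: 236×3/4 = 177, 236×1/4 = 59.
cat            O        E   (O−E)²/E
dominant     186      177      0.458
recessive     50       59      1.373
Sum = 1.83

1.83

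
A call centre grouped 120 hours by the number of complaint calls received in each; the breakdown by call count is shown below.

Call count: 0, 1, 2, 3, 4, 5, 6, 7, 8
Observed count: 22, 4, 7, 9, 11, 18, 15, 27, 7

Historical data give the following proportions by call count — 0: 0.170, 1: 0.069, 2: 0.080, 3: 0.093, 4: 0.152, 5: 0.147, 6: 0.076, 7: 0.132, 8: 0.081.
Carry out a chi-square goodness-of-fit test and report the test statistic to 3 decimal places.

18.756

Expected counts E_i = n·p_i: 120×0.170 = 20.4, 120×0.069 = 8.28, 120×0.080 = 9.6, 120×0.093 = 11.16, 120×0.152 = 18.24, 120×0.147 = 17.64, 120×0.076 = 9.12, 120×0.132 = 15.84, 120×0.081 = 9.72.
χ² = (22−20.4)²/20.4 + (4−8.28)²/8.28 + (7−9.6)²/9.6 + (9−11.16)²/11.16 + (11−18.24)²/18.24 + (18−17.64)²/17.64 + (15−9.12)²/9.12 + (27−15.84)²/15.84 + (7−9.72)²/9.72
   = 0.1255 + 2.2124 + 0.7042 + 0.4181 + 2.8738 + 0.0073 + 3.7911 + 7.8627 + 0.7612
Sum = 18.756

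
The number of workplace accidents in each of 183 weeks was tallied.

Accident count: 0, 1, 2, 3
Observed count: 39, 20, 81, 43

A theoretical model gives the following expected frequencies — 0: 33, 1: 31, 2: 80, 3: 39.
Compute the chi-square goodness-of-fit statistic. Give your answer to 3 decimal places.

5.417

cat         O        E   (O−E)²/E
0          39       33     1.0909
1          20       31     3.9032
2          81       80     0.0125
3          43       39     0.4103
Sum = 5.417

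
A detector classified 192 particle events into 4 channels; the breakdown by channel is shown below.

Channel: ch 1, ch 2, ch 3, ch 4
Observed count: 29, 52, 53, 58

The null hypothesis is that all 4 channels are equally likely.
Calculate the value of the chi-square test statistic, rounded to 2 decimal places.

10.46

Under H₀ each category has probability 1/4, so each expected count is 192/4 = 48.
cat         O        E   (O−E)²/E
ch 1       29       48      7.521
ch 2       52       48      0.333
ch 3       53       48      0.521
ch 4       58       48      2.083
Sum = 10.46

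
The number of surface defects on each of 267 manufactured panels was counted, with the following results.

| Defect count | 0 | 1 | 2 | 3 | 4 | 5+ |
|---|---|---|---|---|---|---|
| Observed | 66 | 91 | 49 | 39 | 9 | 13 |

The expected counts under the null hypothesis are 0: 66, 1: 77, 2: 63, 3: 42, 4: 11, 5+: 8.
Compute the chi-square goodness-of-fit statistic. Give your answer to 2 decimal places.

cat         O        E   (O−E)²/E
0          66       66      0.000
1          91       77      2.545
2          49       63      3.111
3          39       42      0.214
4           9       11      0.364
5+         13        8      3.125
Sum = 9.36

9.36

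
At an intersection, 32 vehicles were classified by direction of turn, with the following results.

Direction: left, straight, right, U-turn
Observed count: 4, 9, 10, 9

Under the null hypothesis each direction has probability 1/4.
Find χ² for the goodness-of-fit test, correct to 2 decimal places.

2.75

Under H₀ each category has probability 1/4, so each expected count is 32/4 = 8.
χ² = (4−8)²/8 + (9−8)²/8 + (10−8)²/8 + (9−8)²/8
   = 2.000 + 0.125 + 0.500 + 0.125
Sum = 2.75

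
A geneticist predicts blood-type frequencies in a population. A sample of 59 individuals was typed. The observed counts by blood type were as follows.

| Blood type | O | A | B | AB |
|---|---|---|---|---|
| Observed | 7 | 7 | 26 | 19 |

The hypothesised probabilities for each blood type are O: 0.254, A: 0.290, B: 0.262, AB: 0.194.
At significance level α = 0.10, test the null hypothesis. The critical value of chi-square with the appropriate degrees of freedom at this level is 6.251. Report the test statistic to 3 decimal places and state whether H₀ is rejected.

22.404; reject

Expected counts E_i = n·p_i: 59×0.254 = 14.986, 59×0.290 = 17.11, 59×0.262 = 15.458, 59×0.194 = 11.446.
cat         O        E   (O−E)²/E
O           7   14.986     4.2557
A           7    17.11     5.9738
B          26   15.458     7.1894
AB         19   11.446     4.9854
Sum = 22.404
df = 3. Since 22.404 > 6.251, we reject H₀.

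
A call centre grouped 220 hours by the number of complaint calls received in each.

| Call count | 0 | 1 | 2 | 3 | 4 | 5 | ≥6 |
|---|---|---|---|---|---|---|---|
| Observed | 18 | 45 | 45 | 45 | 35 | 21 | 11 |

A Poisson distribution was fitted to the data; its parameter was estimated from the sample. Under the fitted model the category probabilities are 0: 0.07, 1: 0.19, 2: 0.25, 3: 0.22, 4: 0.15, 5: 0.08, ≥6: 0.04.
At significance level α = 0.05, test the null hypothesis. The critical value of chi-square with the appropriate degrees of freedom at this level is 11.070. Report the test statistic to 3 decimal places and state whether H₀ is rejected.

Expected counts E_i = n·p_i: 220×0.07 = 15.4, 220×0.19 = 41.8, 220×0.25 = 55, 220×0.22 = 48.4, 220×0.15 = 33, 220×0.08 = 17.6, 220×0.04 = 8.8.
χ² = (18−15.4)²/15.4 + (45−41.8)²/41.8 + (45−55)²/55 + (45−48.4)²/48.4 + (35−33)²/33 + (21−17.6)²/17.6 + (11−8.8)²/8.8
   = 0.4390 + 0.2450 + 1.8182 + 0.2388 + 0.1212 + 0.6568 + 0.5500
Sum = 4.069
df = 5. Since 4.069 < 11.070, we do not reject H₀.

4.069; do not reject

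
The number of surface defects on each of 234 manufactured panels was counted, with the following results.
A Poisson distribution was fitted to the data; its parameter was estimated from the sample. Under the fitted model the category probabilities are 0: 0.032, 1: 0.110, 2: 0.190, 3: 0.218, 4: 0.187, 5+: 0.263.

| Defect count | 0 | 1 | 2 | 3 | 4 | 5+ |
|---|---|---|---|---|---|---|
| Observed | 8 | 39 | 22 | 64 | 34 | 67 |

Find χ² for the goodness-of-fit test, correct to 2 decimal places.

24.18

Expected counts E_i = n·p_i: 234×0.032 = 7.488, 234×0.110 = 25.74, 234×0.190 = 44.46, 234×0.218 = 51.012, 234×0.187 = 43.758, 234×0.263 = 61.542.
0: (8 − 7.488)²/7.488 = 0.262144/7.488 = 0.035
1: (39 − 25.74)²/25.74 = 175.8276/25.74 = 6.831
2: (22 − 44.46)²/44.46 = 504.4516/44.46 = 11.346
3: (64 − 51.012)²/51.012 = 168.688144/51.012 = 3.307
4: (34 − 43.758)²/43.758 = 95.218564/43.758 = 2.176
5+: (67 − 61.542)²/61.542 = 29.789764/61.542 = 0.484
Sum = 24.18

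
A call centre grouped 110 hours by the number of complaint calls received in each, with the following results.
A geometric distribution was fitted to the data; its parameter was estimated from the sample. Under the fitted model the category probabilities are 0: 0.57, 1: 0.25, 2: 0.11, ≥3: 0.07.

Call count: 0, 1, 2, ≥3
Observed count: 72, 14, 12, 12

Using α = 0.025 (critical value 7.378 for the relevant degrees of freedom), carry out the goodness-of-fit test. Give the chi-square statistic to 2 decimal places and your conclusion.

10.41; reject

Expected counts E_i = n·p_i: 110×0.57 = 62.7, 110×0.25 = 27.5, 110×0.11 = 12.1, 110×0.07 = 7.7.
cat         O        E   (O−E)²/E
0          72     62.7      1.379
1          14     27.5      6.627
2          12     12.1      0.001
≥3         12      7.7      2.401
Sum = 10.41
df = 2. Since 10.41 > 7.378, we reject H₀.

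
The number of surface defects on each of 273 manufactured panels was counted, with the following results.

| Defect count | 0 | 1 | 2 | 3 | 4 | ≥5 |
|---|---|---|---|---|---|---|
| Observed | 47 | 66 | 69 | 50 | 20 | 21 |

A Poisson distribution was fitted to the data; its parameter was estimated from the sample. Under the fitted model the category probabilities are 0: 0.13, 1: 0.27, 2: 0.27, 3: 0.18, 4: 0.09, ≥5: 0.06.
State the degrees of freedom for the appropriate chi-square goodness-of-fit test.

There are k = 6 categories and 1 parameter estimated from the data, so df = 6 − 1 − 1 = 4.

4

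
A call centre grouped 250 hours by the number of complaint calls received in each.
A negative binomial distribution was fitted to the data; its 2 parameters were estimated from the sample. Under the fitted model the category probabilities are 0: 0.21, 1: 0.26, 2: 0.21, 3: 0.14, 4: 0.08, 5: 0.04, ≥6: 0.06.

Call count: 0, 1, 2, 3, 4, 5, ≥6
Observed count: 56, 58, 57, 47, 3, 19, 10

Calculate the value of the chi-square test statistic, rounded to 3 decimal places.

Expected counts E_i = n·p_i: 250×0.21 = 52.5, 250×0.26 = 65, 250×0.21 = 52.5, 250×0.14 = 35, 250×0.08 = 20, 250×0.04 = 10, 250×0.06 = 15.
χ² = (56−52.5)²/52.5 + (58−65)²/65 + (57−52.5)²/52.5 + (47−35)²/35 + (3−20)²/20 + (19−10)²/10 + (10−15)²/15
   = 0.2333 + 0.7538 + 0.3857 + 4.1143 + 14.4500 + 8.1000 + 1.6667
Sum = 29.704

29.704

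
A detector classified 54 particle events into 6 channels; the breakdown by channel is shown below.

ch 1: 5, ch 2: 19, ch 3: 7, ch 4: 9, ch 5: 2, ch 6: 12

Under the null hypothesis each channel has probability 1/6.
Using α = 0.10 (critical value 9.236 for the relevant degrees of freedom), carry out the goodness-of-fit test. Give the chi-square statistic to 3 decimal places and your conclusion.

19.778; reject

Expected count for each of the 6 categories: 54/6 = 9.
cat         O        E   (O−E)²/E
ch 1        5        9     1.7778
ch 2       19        9    11.1111
ch 3        7        9     0.4444
ch 4        9        9     0.0000
ch 5        2        9     5.4444
ch 6       12        9     1.0000
Sum = 19.778
df = 5. Since 19.778 > 9.236, we reject H₀.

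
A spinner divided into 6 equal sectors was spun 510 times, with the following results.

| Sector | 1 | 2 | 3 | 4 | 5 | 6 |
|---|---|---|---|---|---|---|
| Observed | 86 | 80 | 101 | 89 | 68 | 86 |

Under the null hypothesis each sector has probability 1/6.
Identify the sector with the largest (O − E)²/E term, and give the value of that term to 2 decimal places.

5, 3.40

Under H₀ each category has probability 1/6, so each expected count is 510/6 = 85.
χ² = (86−85)²/85 + (80−85)²/85 + (101−85)²/85 + (89−85)²/85 + (68−85)²/85 + (86−85)²/85
   = 0.012 + 0.294 + 3.012 + 0.188 + 3.400 + 0.012
The largest term is for 5: 3.40.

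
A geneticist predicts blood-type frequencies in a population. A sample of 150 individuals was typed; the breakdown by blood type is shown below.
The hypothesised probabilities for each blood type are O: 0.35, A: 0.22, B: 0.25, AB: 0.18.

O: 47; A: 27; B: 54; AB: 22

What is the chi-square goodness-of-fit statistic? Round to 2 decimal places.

Expected counts E_i = n·p_i: 150×0.35 = 52.5, 150×0.22 = 33, 150×0.25 = 37.5, 150×0.18 = 27.
cat         O        E   (O−E)²/E
O          47     52.5      0.576
A          27       33      1.091
B          54     37.5      7.260
AB         22       27      0.926
Sum = 9.85

9.85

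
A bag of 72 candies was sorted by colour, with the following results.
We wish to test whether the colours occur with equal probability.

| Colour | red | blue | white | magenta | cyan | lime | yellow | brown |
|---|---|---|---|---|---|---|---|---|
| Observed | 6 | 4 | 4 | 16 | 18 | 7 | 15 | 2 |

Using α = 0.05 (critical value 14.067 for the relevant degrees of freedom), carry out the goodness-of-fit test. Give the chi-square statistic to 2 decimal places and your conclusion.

Expected count for each of the 8 categories: 72/8 = 9.
red: (6 − 9)²/9 = 9/9 = 1.000
blue: (4 − 9)²/9 = 25/9 = 2.778
white: (4 − 9)²/9 = 25/9 = 2.778
magenta: (16 − 9)²/9 = 49/9 = 5.444
cyan: (18 − 9)²/9 = 81/9 = 9.000
lime: (7 − 9)²/9 = 4/9 = 0.444
yellow: (15 − 9)²/9 = 36/9 = 4.000
brown: (2 − 9)²/9 = 49/9 = 5.444
Sum = 30.89
df = 7. Since 30.89 > 14.067, we reject H₀.

30.89; reject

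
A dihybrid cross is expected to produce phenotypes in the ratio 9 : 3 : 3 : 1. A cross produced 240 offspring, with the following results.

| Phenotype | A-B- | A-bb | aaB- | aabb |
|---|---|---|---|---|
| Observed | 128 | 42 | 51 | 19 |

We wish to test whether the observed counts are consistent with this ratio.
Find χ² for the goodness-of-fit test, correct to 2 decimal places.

Ratio total = 16. Expected counts: 240×9/16 = 135, 240×3/16 = 45, 240×3/16 = 45, 240×1/16 = 15.
cat         O        E   (O−E)²/E
A-B-      128      135      0.363
A-bb       42       45      0.200
aaB-       51       45      0.800
aabb       19       15      1.067
Sum = 2.43

2.43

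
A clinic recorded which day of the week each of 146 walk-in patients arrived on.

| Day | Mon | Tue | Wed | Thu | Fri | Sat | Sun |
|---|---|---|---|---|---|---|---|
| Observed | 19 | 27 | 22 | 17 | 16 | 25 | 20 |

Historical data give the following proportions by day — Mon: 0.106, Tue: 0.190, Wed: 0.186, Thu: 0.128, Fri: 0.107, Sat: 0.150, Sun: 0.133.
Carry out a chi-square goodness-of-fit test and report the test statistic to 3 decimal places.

Expected counts E_i = n·p_i: 146×0.106 = 15.476, 146×0.190 = 27.74, 146×0.186 = 27.156, 146×0.128 = 18.688, 146×0.107 = 15.622, 146×0.150 = 21.9, 146×0.133 = 19.418.
Mon: (19 − 15.476)²/15.476 = 12.418576/15.476 = 0.8024
Tue: (27 − 27.74)²/27.74 = 0.5476/27.74 = 0.0197
Wed: (22 − 27.156)²/27.156 = 26.584336/27.156 = 0.9789
Thu: (17 − 18.688)²/18.688 = 2.849344/18.688 = 0.1525
Fri: (16 − 15.622)²/15.622 = 0.142884/15.622 = 0.0091
Sat: (25 − 21.9)²/21.9 = 9.61/21.9 = 0.4388
Sun: (20 − 19.418)²/19.418 = 0.338724/19.418 = 0.0174
Sum = 2.419

2.419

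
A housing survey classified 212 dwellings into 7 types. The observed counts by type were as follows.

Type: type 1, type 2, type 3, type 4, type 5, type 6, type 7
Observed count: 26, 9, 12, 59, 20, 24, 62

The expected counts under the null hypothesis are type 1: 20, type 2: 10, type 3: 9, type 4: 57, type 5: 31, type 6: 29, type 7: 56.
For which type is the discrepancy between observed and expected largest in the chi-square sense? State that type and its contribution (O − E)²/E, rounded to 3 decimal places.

type 5, 3.903

χ² = (26−20)²/20 + (9−10)²/10 + (12−9)²/9 + (59−57)²/57 + (20−31)²/31 + (24−29)²/29 + (62−56)²/56
   = 1.8000 + 0.1000 + 1.0000 + 0.0702 + 3.9032 + 0.8621 + 0.6429
The largest term is for type 5: 3.903.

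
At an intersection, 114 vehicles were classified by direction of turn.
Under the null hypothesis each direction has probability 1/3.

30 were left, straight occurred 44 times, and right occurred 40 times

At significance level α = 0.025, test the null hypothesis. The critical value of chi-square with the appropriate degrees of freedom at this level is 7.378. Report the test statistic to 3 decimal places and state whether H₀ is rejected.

Under H₀ each category has probability 1/3, so each expected count is 114/3 = 38.
left: (30 − 38)²/38 = 64/38 = 1.6842
straight: (44 − 38)²/38 = 36/38 = 0.9474
right: (40 − 38)²/38 = 4/38 = 0.1053
Sum = 2.737
df = 2. Since 2.737 < 7.378, we do not reject H₀.

2.737; do not reject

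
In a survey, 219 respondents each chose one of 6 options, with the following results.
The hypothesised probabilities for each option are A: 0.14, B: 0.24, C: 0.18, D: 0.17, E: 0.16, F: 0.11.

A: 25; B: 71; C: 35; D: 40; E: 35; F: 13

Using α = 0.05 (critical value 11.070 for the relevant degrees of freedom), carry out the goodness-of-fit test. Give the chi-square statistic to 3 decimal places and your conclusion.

13.321; reject

Expected counts E_i = n·p_i: 219×0.14 = 30.66, 219×0.24 = 52.56, 219×0.18 = 39.42, 219×0.17 = 37.23, 219×0.16 = 35.04, 219×0.11 = 24.09.
A: (25 − 30.66)²/30.66 = 32.0356/30.66 = 1.0449
B: (71 − 52.56)²/52.56 = 340.0336/52.56 = 6.4694
C: (35 − 39.42)²/39.42 = 19.5364/39.42 = 0.4956
D: (40 − 37.23)²/37.23 = 7.6729/37.23 = 0.2061
E: (35 − 35.04)²/35.04 = 0.0016/35.04 = 0.0000
F: (13 − 24.09)²/24.09 = 122.9881/24.09 = 5.1054
Sum = 13.321
df = 5. Since 13.321 > 11.070, we reject H₀.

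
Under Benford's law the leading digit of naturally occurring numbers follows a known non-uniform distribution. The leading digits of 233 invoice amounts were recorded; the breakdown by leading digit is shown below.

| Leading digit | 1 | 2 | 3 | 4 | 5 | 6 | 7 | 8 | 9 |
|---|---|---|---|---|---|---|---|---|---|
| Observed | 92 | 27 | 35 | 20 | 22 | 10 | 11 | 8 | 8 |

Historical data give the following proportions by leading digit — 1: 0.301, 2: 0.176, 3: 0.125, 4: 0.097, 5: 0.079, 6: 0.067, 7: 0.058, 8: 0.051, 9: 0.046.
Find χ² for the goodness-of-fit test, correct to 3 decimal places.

18.231

Expected counts E_i = n·p_i: 233×0.301 = 70.133, 233×0.176 = 41.008, 233×0.125 = 29.125, 233×0.097 = 22.601, 233×0.079 = 18.407, 233×0.067 = 15.611, 233×0.058 = 13.514, 233×0.051 = 11.883, 233×0.046 = 10.718.
cat         O        E   (O−E)²/E
1          92   70.133     6.8180
2          27   41.008     4.7850
3          35   29.125     1.1851
4          20   22.601     0.2993
5          22   18.407     0.7013
6          10   15.611     2.0167
7          11   13.514     0.4677
8           8   11.883     1.2688
9           8   10.718     0.6893
Sum = 18.231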